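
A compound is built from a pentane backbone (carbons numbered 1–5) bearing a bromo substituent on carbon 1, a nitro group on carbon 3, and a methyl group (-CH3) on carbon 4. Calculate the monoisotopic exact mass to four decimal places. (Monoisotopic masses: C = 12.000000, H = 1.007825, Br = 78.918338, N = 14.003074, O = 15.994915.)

Atom tally by fragment:
  BrCH2 → C:1 H:2 Br:1
  CH2 → C:1 H:2
  CH(NO2) → C:1 H:1 N:1 O:2
  CH(CH3) → C:2 H:4
  CH3 → C:1 H:3
Element totals:
  C: 6
  H: 12
  Br: 1
  N: 1
  O: 2
Molecular formula: C6H12BrNO2.
  M = 6(12.0) + 12(1.007825) + 78.918338 + 14.003074 + 2(15.994915)
    = 72.000000 + 12.093900 + 78.918338 + 14.003074 + 31.989830 = 209.005142

209.0051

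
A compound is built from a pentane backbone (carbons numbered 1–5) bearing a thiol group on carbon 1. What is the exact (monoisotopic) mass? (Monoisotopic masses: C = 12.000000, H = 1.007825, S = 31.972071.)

104.0660

Atom tally by fragment:
  HSCH2 → C:1 H:3 S:1
  CH2 → C:1 H:2
  CH2 → C:1 H:2
  CH2 → C:1 H:2
  CH3 → C:1 H:3
Element totals:
  C: 5
  H: 12
  S: 1
Molecular formula: C5H12S.
  M = 5(12.0) + 12(1.007825) + 31.972071
    = 60.000000 + 12.093900 + 31.972071 = 104.065971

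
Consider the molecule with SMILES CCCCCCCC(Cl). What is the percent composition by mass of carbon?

64.63%

Atom tally by fragment:
  CH3 → C:1 H:3
  CH2 → C:1 H:2
  CH2 → C:1 H:2
  CH2 → C:1 H:2
  CH2 → C:1 H:2
  CH2 → C:1 H:2
  CH2 → C:1 H:2
  CH2Cl → C:1 H:2 Cl:1
Element totals:
  C: 8
  H: 17
  Cl: 1
Molecular formula: C8H17Cl.
Molar mass = 148.674 g/mol.
Mass from C: 8 × 12.011 = 96.088 g/mol.
%C = 96.088 / 148.674 × 100 = 64.63%.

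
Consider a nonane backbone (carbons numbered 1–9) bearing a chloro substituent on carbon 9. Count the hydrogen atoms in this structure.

19

Atom tally by fragment:
  CH3 → C:1 H:3
  CH2 → C:1 H:2
  CH2 → C:1 H:2
  CH2 → C:1 H:2
  CH2 → C:1 H:2
  CH2 → C:1 H:2
  CH2 → C:1 H:2
  CH2 → C:1 H:2
  CH2Cl → C:1 H:2 Cl:1
Element totals:
  C: 9
  H: 19
  Cl: 1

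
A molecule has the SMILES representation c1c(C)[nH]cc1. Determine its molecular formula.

C5H7N

Atom tally by fragment:
  pyrrole ring core → C:4 H:5 N:1
  (− 1 ring H displaced by substituents)
  + CH3 → C:1 H:3
Element totals:
  C: 5
  H: 7
  N: 1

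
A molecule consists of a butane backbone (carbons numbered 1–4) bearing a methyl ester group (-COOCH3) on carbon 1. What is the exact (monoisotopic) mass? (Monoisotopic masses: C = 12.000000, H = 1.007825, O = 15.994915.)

116.0837

Atom tally by fragment:
  CH3OOCCH2 → C:3 H:5 O:2
  CH2 → C:1 H:2
  CH2 → C:1 H:2
  CH3 → C:1 H:3
Element totals:
  C: 6
  H: 12
  O: 2
Molecular formula: C6H12O2.
  M = 6(12.0) + 12(1.007825) + 2(15.994915)
    = 72.000000 + 12.093900 + 31.989830 = 116.083730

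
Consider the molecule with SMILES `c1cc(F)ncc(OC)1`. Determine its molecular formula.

Atom tally by fragment:
  pyridine ring core → C:5 H:5 N:1
  (− 2 ring H displaced by substituents)
  + F → F:1
  + OCH3 → C:1 H:3 O:1
Element totals:
  C: 6
  H: 6
  F: 1
  N: 1
  O: 1

C6H6FNO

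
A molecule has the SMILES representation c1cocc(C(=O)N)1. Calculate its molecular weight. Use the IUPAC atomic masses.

Atom tally by fragment:
  furan ring core → C:4 H:4 O:1
  (− 1 ring H displaced by substituents)
  + CONH2 → C:1 H:2 O:1 N:1
Element totals:
  C: 5
  H: 5
  N: 1
  O: 2
Molecular formula: C5H5NO2.
  M = 5(12.011) + 5(1.008) + 14.007 + 2(15.999)
    = 60.055 + 5.040 + 14.007 + 31.998 = 111.100

111.10 g/mol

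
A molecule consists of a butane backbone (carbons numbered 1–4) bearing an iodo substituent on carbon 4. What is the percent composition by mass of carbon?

Atom tally by fragment:
  CH3 → C:1 H:3
  CH2 → C:1 H:2
  CH2 → C:1 H:2
  CH2I → C:1 H:2 I:1
Element totals:
  C: 4
  H: 9
  I: 1
Molecular formula: C4H9I.
Molar mass = 184.020 g/mol.
Mass from C: 4 × 12.011 = 48.044 g/mol.
%C = 48.044 / 184.020 × 100 = 26.11%.

26.11%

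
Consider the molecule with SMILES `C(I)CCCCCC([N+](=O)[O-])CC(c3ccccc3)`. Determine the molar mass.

375.25 g/mol

Atom tally by fragment:
  ICH2 → C:1 H:2 I:1
  CH2 → C:1 H:2
  CH2 → C:1 H:2
  CH2 → C:1 H:2
  CH2 → C:1 H:2
  CH2 → C:1 H:2
  CH(NO2) → C:1 H:1 N:1 O:2
  CH2 → C:1 H:2
  CH2C6H5 → C:7 H:7
Element totals:
  C: 15
  H: 22
  I: 1
  N: 1
  O: 2
Molecular formula: C15H22INO2.
  M = 15(12.011) + 22(1.008) + 126.904 + 14.007 + 2(15.999)
    = 180.165 + 22.176 + 126.904 + 14.007 + 31.998 = 375.250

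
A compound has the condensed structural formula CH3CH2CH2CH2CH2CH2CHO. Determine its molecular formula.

Atom tally by fragment:
  CH3 → C:1 H:3
  CH2 → C:1 H:2
  CH2 → C:1 H:2
  CH2 → C:1 H:2
  CH2 → C:1 H:2
  CH2CHO → C:2 H:3 O:1
Element totals:
  C: 7
  H: 14
  O: 1

C7H14O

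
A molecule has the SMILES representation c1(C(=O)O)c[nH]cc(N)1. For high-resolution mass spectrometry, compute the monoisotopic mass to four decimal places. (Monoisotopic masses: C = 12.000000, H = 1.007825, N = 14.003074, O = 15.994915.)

Atom tally by fragment:
  pyrrole ring core → C:4 H:5 N:1
  (− 2 ring H displaced by substituents)
  + COOH → C:1 H:1 O:2
  + NH2 → N:1 H:2
Element totals:
  C: 5
  H: 6
  N: 2
  O: 2
Molecular formula: C5H6N2O2.
  M = 5(12.0) + 6(1.007825) + 2(14.003074) + 2(15.994915)
    = 60.000000 + 6.046950 + 28.006148 + 31.989830 = 126.042928

126.0429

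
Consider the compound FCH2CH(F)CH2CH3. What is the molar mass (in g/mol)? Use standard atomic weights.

Element totals:
  C: 4
  H: 8
  F: 2
Molecular formula: C4H8F2.
  M = 4(12.011) + 8(1.008) + 2(18.998)
    = 48.044 + 8.064 + 37.996 = 94.104

94.10 g/mol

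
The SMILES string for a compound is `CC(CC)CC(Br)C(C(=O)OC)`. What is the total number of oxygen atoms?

Atom tally by fragment:
  CH3 → C:1 H:3
  CH(C2H5) → C:3 H:6
  CH2 → C:1 H:2
  CH(Br) → C:1 H:1 Br:1
  CH2COOCH3 → C:3 H:5 O:2
Element totals:
  C: 9
  H: 17
  Br: 1
  O: 2

2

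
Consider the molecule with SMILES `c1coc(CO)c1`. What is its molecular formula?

C5H6O2

Atom tally by fragment:
  furan ring core → C:4 H:4 O:1
  (− 1 ring H displaced by substituents)
  + CH2OH → C:1 H:3 O:1
Element totals:
  C: 5
  H: 6
  O: 2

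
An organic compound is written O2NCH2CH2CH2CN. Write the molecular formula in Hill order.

C4H6N2O2

Element totals:
  C: 4
  H: 6
  N: 2
  O: 2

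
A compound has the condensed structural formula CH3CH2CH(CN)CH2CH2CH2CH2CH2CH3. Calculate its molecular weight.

Atom tally by fragment:
  CH3 → C:1 H:3
  CH2 → C:1 H:2
  CH(CN) → C:2 H:1 N:1
  CH2 → C:1 H:2
  CH2 → C:1 H:2
  CH2 → C:1 H:2
  CH2 → C:1 H:2
  CH2 → C:1 H:2
  CH3 → C:1 H:3
Element totals:
  C: 10
  H: 19
  N: 1
Molecular formula: C10H19N.
  M = 10(12.011) + 19(1.008) + 14.007
    = 120.110 + 19.152 + 14.007 = 153.269

153.27 g/mol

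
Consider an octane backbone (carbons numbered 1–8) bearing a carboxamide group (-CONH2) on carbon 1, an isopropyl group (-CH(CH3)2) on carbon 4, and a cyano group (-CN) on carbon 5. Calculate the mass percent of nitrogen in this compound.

Atom tally by fragment:
  H2NOCCH2 → C:2 H:4 O:1 N:1
  CH2 → C:1 H:2
  CH2 → C:1 H:2
  CH(CH(CH3)2) → C:4 H:8
  CH(CN) → C:2 H:1 N:1
  CH2 → C:1 H:2
  CH2 → C:1 H:2
  CH3 → C:1 H:3
Element totals:
  C: 13
  H: 24
  N: 2
  O: 1
Molecular formula: C13H24N2O.
Molar mass = 224.348 g/mol.
Mass from N: 2 × 14.007 = 28.014 g/mol.
%N = 28.014 / 224.348 × 100 = 12.49%.

12.49%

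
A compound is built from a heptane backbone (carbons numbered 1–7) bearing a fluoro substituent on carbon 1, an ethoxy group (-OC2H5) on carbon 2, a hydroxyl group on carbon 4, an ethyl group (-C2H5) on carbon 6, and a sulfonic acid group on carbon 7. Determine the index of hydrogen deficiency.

Atom tally by fragment:
  FCH2 → C:1 H:2 F:1
  CH(OC2H5) → C:3 H:6 O:1
  CH2 → C:1 H:2
  CH(OH) → C:1 H:2 O:1
  CH2 → C:1 H:2
  CH(C2H5) → C:3 H:6
  CH2SO3H → C:1 H:3 S:1 O:3
Element totals:
  C: 11
  H: 23
  F: 1
  O: 5
  S: 1
Molecular formula: C11H23FO5S.
DoU = (2C + 2 + N − H − X) / 2 = (2·11 + 2 + 0 − 23 − 1) / 2 = 0.

0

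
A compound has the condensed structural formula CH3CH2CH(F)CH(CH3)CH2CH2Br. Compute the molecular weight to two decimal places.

Element totals:
  C: 7
  H: 14
  Br: 1
  F: 1
Molecular formula: C7H14BrF.
  M = 7(12.011) + 14(1.008) + 79.904 + 18.998
    = 84.077 + 14.112 + 79.904 + 18.998 = 197.091

197.09 g/mol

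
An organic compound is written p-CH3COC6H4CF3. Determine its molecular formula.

Element totals:
  C: 9
  H: 7
  F: 3
  O: 1

C9H7F3O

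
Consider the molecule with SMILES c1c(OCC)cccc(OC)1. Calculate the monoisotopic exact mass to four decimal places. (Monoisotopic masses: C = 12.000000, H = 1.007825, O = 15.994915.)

152.0837

Atom tally by fragment:
  benzene ring core → C:6 H:6
  (− 2 ring H displaced by substituents)
  + OC2H5 → C:2 H:5 O:1
  + OCH3 → C:1 H:3 O:1
Element totals:
  C: 9
  H: 12
  O: 2
Molecular formula: C9H12O2.
  M = 9(12.0) + 12(1.007825) + 2(15.994915)
    = 108.000000 + 12.093900 + 31.989830 = 152.083730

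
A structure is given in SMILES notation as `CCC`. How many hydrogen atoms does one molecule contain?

8

Atom tally by fragment:
  CH3 → C:1 H:3
  CH2 → C:1 H:2
  CH3 → C:1 H:3
Element totals:
  C: 3
  H: 8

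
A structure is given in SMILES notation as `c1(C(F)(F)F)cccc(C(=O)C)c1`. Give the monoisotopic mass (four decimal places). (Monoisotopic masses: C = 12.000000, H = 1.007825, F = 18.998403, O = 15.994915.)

188.0449

Atom tally by fragment:
  benzene ring core → C:6 H:6
  (− 2 ring H displaced by substituents)
  + CF3 → C:1 F:3
  + COCH3 → C:2 H:3 O:1
Element totals:
  C: 9
  H: 7
  F: 3
  O: 1
Molecular formula: C9H7F3O.
  M = 9(12.0) + 7(1.007825) + 3(18.998403) + 15.994915
    = 108.000000 + 7.054775 + 56.995209 + 15.994915 = 188.044899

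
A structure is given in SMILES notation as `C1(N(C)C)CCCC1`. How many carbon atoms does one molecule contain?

7

Atom tally by fragment:
  cyclopentane ring core → C:5 H:10
  (− 1 ring H displaced by substituents)
  + N(CH3)2 → N:1 C:2 H:6
Element totals:
  C: 7
  H: 15
  N: 1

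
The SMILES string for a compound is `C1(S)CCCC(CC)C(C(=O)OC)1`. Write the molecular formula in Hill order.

C10H18O2S

Atom tally by fragment:
  cyclohexane ring core → C:6 H:12
  (− 3 ring H displaced by substituents)
  + SH → S:1 H:1
  + C2H5 → C:2 H:5
  + COOCH3 → C:2 H:3 O:2
Element totals:
  C: 10
  H: 18
  O: 2
  S: 1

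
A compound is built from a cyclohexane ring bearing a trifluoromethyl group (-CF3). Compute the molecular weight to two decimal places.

Atom tally by fragment:
  cyclohexane ring core → C:6 H:12
  (− 1 ring H displaced by substituents)
  + CF3 → C:1 F:3
Element totals:
  C: 7
  H: 11
  F: 3
Molecular formula: C7H11F3.
  M = 7(12.011) + 11(1.008) + 3(18.998)
    = 84.077 + 11.088 + 56.994 = 152.159

152.16 g/mol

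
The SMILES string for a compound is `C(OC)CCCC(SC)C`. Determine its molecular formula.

C8H18OS

Atom tally by fragment:
  CH3OCH2 → C:2 H:5 O:1
  CH2 → C:1 H:2
  CH2 → C:1 H:2
  CH2 → C:1 H:2
  CH(SCH3) → C:2 H:4 S:1
  CH3 → C:1 H:3
Element totals:
  C: 8
  H: 18
  O: 1
  S: 1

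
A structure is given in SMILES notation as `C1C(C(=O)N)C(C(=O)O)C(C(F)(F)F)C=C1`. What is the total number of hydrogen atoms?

10

Atom tally by fragment:
  cyclohexene ring core → C:6 H:10
  (− 3 ring H displaced by substituents)
  + CONH2 → C:1 H:2 O:1 N:1
  + COOH → C:1 H:1 O:2
  + CF3 → C:1 F:3
Element totals:
  C: 9
  H: 10
  F: 3
  N: 1
  O: 3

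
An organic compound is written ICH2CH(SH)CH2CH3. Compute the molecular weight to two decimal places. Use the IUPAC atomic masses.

216.08 g/mol

Atom tally by fragment:
  ICH2 → C:1 H:2 I:1
  CH(SH) → C:1 H:2 S:1
  CH2 → C:1 H:2
  CH3 → C:1 H:3
Element totals:
  C: 4
  H: 9
  I: 1
  S: 1
Molecular formula: C4H9IS.
  M = 4(12.011) + 9(1.008) + 126.904 + 32.06
    = 48.044 + 9.072 + 126.904 + 32.060 = 216.080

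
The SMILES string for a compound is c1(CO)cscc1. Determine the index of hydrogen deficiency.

3

Atom tally by fragment:
  thiophene ring core → C:4 H:4 S:1
  (− 1 ring H displaced by substituents)
  + CH2OH → C:1 H:3 O:1
Element totals:
  C: 5
  H: 6
  O: 1
  S: 1
Molecular formula: C5H6OS.
DoU = (2C + 2 + N − H − X) / 2 = (2·5 + 2 + 0 − 6 − 0) / 2 = 3.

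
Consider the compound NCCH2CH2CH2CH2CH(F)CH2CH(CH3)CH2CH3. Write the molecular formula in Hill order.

C11H20FN

Atom tally by fragment:
  NCCH2 → C:2 H:2 N:1
  CH2 → C:1 H:2
  CH2 → C:1 H:2
  CH2 → C:1 H:2
  CH(F) → C:1 H:1 F:1
  CH2 → C:1 H:2
  CH(CH3) → C:2 H:4
  CH2 → C:1 H:2
  CH3 → C:1 H:3
Element totals:
  C: 11
  H: 20
  F: 1
  N: 1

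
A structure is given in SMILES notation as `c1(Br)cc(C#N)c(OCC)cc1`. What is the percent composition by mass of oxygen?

7.08%

Atom tally by fragment:
  benzene ring core → C:6 H:6
  (− 3 ring H displaced by substituents)
  + Br → Br:1
  + CN → C:1 N:1
  + OC2H5 → C:2 H:5 O:1
Element totals:
  C: 9
  H: 8
  Br: 1
  N: 1
  O: 1
Molecular formula: C9H8BrNO.
Molar mass = 226.073 g/mol.
Mass from O: 1 × 15.999 = 15.999 g/mol.
%O = 15.999 / 226.073 × 100 = 7.08%.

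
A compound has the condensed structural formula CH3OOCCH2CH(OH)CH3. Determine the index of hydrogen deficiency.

Element totals:
  C: 5
  H: 10
  O: 3
Molecular formula: C5H10O3.
DoU = (2C + 2 + N − H − X) / 2 = (2·5 + 2 + 0 − 10 − 0) / 2 = 1.

1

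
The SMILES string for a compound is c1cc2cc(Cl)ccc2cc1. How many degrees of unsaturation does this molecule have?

7

Atom tally by fragment:
  naphthalene ring system core → C:10 H:8
  (− 1 ring H displaced by substituents)
  + Cl → Cl:1
Element totals:
  C: 10
  H: 7
  Cl: 1
Molecular formula: C10H7Cl.
DoU = (2C + 2 + N − H − X) / 2 = (2·10 + 2 + 0 − 7 − 1) / 2 = 7.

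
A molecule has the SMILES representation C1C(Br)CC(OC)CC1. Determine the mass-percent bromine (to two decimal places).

41.38%

Atom tally by fragment:
  cyclohexane ring core → C:6 H:12
  (− 2 ring H displaced by substituents)
  + Br → Br:1
  + OCH3 → C:1 H:3 O:1
Element totals:
  C: 7
  H: 13
  Br: 1
  O: 1
Molecular formula: C7H13BrO.
Molar mass = 193.084 g/mol.
Mass from Br: 1 × 79.904 = 79.904 g/mol.
%Br = 79.904 / 193.084 × 100 = 41.38%.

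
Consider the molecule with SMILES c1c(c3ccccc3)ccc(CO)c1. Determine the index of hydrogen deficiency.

Atom tally by fragment:
  benzene ring core → C:6 H:6
  (− 2 ring H displaced by substituents)
  + C6H5 → C:6 H:5
  + CH2OH → C:1 H:3 O:1
Element totals:
  C: 13
  H: 12
  O: 1
Molecular formula: C13H12O.
DoU = (2C + 2 + N − H − X) / 2 = (2·13 + 2 + 0 − 12 − 0) / 2 = 8.

8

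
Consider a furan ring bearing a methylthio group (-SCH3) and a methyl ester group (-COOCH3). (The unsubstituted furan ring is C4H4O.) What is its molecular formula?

C7H8O3S

Atom tally by fragment:
  furan ring core → C:4 H:4 O:1
  (− 2 ring H displaced by substituents)
  + SCH3 → C:1 H:3 S:1
  + COOCH3 → C:2 H:3 O:2
Element totals:
  C: 7
  H: 8
  O: 3
  S: 1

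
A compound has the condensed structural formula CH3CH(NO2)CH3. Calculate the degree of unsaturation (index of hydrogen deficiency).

Atom tally by fragment:
  CH3 → C:1 H:3
  CH(NO2) → C:1 H:1 N:1 O:2
  CH3 → C:1 H:3
Element totals:
  C: 3
  H: 7
  N: 1
  O: 2
Molecular formula: C3H7NO2.
DoU = (2C + 2 + N − H − X) / 2 = (2·3 + 2 + 1 − 7 − 0) / 2 = 1.

1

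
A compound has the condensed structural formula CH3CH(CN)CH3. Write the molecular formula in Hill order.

C4H7N

Atom tally by fragment:
  CH3 → C:1 H:3
  CH(CN) → C:2 H:1 N:1
  CH3 → C:1 H:3
Element totals:
  C: 4
  H: 7
  N: 1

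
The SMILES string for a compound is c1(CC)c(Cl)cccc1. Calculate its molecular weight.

Atom tally by fragment:
  benzene ring core → C:6 H:6
  (− 2 ring H displaced by substituents)
  + C2H5 → C:2 H:5
  + Cl → Cl:1
Element totals:
  C: 8
  H: 9
  Cl: 1
Molecular formula: C8H9Cl.
  M = 8(12.011) + 9(1.008) + 35.45
    = 96.088 + 9.072 + 35.450 = 140.610

140.61 g/mol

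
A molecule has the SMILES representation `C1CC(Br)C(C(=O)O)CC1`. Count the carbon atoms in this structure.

Atom tally by fragment:
  cyclohexane ring core → C:6 H:12
  (− 2 ring H displaced by substituents)
  + Br → Br:1
  + COOH → C:1 H:1 O:2
Element totals:
  C: 7
  H: 11
  Br: 1
  O: 2

7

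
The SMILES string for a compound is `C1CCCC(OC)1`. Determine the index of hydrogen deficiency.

1

Atom tally by fragment:
  cyclopentane ring core → C:5 H:10
  (− 1 ring H displaced by substituents)
  + OCH3 → C:1 H:3 O:1
Element totals:
  C: 6
  H: 12
  O: 1
Molecular formula: C6H12O.
DoU = (2C + 2 + N − H − X) / 2 = (2·6 + 2 + 0 − 12 − 0) / 2 = 1.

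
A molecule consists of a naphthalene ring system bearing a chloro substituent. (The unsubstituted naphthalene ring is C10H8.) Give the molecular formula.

Atom tally by fragment:
  naphthalene ring system core → C:10 H:8
  (− 1 ring H displaced by substituents)
  + Cl → Cl:1
Element totals:
  C: 10
  H: 7
  Cl: 1

C10H7Cl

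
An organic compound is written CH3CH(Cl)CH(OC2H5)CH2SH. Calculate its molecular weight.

168.68 g/mol

Atom tally by fragment:
  CH3 → C:1 H:3
  CH(Cl) → C:1 H:1 Cl:1
  CH(OC2H5) → C:3 H:6 O:1
  CH2SH → C:1 H:3 S:1
Element totals:
  C: 6
  H: 13
  Cl: 1
  O: 1
  S: 1
Molecular formula: C6H13ClOS.
  M = 6(12.011) + 13(1.008) + 35.45 + 15.999 + 32.06
    = 72.066 + 13.104 + 35.450 + 15.999 + 32.060 = 168.679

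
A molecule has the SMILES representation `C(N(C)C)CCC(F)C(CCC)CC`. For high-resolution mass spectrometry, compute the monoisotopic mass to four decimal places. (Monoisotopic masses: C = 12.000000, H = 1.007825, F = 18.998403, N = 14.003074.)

203.2049

Atom tally by fragment:
  (CH3)2NCH2 → C:3 H:8 N:1
  CH2 → C:1 H:2
  CH2 → C:1 H:2
  CH(F) → C:1 H:1 F:1
  CH(CH2CH2CH3) → C:4 H:8
  CH2 → C:1 H:2
  CH3 → C:1 H:3
Element totals:
  C: 12
  H: 26
  F: 1
  N: 1
Molecular formula: C12H26FN.
  M = 12(12.0) + 26(1.007825) + 18.998403 + 14.003074
    = 144.000000 + 26.203450 + 18.998403 + 14.003074 = 203.204927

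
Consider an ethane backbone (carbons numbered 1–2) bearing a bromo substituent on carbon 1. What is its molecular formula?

Atom tally by fragment:
  BrCH2 → C:1 H:2 Br:1
  CH3 → C:1 H:3
Element totals:
  C: 2
  H: 5
  Br: 1

C2H5Br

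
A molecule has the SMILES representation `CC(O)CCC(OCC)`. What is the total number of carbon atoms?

7

Atom tally by fragment:
  CH3 → C:1 H:3
  CH(OH) → C:1 H:2 O:1
  CH2 → C:1 H:2
  CH2 → C:1 H:2
  CH2OC2H5 → C:3 H:7 O:1
Element totals:
  C: 7
  H: 16
  O: 2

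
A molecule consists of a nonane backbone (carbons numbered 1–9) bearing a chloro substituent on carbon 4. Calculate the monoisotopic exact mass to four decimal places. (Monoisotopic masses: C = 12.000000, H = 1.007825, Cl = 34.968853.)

Atom tally by fragment:
  CH3 → C:1 H:3
  CH2 → C:1 H:2
  CH2 → C:1 H:2
  CH(Cl) → C:1 H:1 Cl:1
  CH2 → C:1 H:2
  CH2 → C:1 H:2
  CH2 → C:1 H:2
  CH2 → C:1 H:2
  CH3 → C:1 H:3
Element totals:
  C: 9
  H: 19
  Cl: 1
Molecular formula: C9H19Cl.
  M = 9(12.0) + 19(1.007825) + 34.968853
    = 108.000000 + 19.148675 + 34.968853 = 162.117528

162.1175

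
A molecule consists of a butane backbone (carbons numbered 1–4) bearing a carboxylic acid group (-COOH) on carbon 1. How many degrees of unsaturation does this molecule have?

1

Atom tally by fragment:
  HOOCCH2 → C:2 H:3 O:2
  CH2 → C:1 H:2
  CH2 → C:1 H:2
  CH3 → C:1 H:3
Element totals:
  C: 5
  H: 10
  O: 2
Molecular formula: C5H10O2.
DoU = (2C + 2 + N − H − X) / 2 = (2·5 + 2 + 0 − 10 − 0) / 2 = 1.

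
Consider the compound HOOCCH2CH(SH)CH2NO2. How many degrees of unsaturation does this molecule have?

Atom tally by fragment:
  HOOCCH2 → C:2 H:3 O:2
  CH(SH) → C:1 H:2 S:1
  CH2NO2 → C:1 H:2 N:1 O:2
Element totals:
  C: 4
  H: 7
  N: 1
  O: 4
  S: 1
Molecular formula: C4H7NO4S.
DoU = (2C + 2 + N − H − X) / 2 = (2·4 + 2 + 1 − 7 − 0) / 2 = 2.

2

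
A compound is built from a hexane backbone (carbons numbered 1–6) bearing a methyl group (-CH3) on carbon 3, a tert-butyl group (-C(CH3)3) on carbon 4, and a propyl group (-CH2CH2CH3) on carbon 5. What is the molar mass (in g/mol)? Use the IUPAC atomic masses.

198.39 g/mol

Atom tally by fragment:
  CH3 → C:1 H:3
  CH2 → C:1 H:2
  CH(CH3) → C:2 H:4
  CH(C(CH3)3) → C:5 H:10
  CH(CH2CH2CH3) → C:4 H:8
  CH3 → C:1 H:3
Element totals:
  C: 14
  H: 30
Molecular formula: C14H30.
  M = 14(12.011) + 30(1.008)
    = 168.154 + 30.240 = 198.394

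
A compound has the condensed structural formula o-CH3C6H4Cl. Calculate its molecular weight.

126.58 g/mol

Element totals:
  C: 7
  H: 7
  Cl: 1
Molecular formula: C7H7Cl.
  M = 7(12.011) + 7(1.008) + 35.45
    = 84.077 + 7.056 + 35.450 = 126.583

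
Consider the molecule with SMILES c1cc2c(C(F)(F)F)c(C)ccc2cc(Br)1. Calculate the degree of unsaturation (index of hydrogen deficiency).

7

Atom tally by fragment:
  naphthalene ring system core → C:10 H:8
  (− 3 ring H displaced by substituents)
  + CF3 → C:1 F:3
  + CH3 → C:1 H:3
  + Br → Br:1
Element totals:
  C: 12
  H: 8
  Br: 1
  F: 3
Molecular formula: C12H8BrF3.
DoU = (2C + 2 + N − H − X) / 2 = (2·12 + 2 + 0 − 8 − 4) / 2 = 7.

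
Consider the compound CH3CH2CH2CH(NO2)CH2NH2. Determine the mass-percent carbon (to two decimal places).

Atom tally by fragment:
  CH3 → C:1 H:3
  CH2 → C:1 H:2
  CH2 → C:1 H:2
  CH(NO2) → C:1 H:1 N:1 O:2
  CH2NH2 → C:1 H:4 N:1
Element totals:
  C: 5
  H: 12
  N: 2
  O: 2
Molecular formula: C5H12N2O2.
Molar mass = 132.163 g/mol.
Mass from C: 5 × 12.011 = 60.055 g/mol.
%C = 60.055 / 132.163 × 100 = 45.44%.

45.44%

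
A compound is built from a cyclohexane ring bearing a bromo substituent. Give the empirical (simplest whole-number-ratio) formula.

C6H11Br

Atom tally by fragment:
  cyclohexane ring core → C:6 H:12
  (− 1 ring H displaced by substituents)
  + Br → Br:1
Element totals:
  C: 6
  H: 11
  Br: 1
Molecular formula: C6H11Br.
gcd of subscripts (1, 6, 11) = 1, so the empirical formula equals the molecular formula.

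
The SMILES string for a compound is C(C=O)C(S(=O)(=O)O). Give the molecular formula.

C3H6O4S

Atom tally by fragment:
  OHCCH2 → C:2 H:3 O:1
  CH2SO3H → C:1 H:3 S:1 O:3
Element totals:
  C: 3
  H: 6
  O: 4
  S: 1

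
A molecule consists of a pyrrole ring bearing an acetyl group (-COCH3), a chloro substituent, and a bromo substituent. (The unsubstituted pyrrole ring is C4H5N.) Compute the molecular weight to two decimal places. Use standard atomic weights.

222.47 g/mol

Atom tally by fragment:
  pyrrole ring core → C:4 H:5 N:1
  (− 3 ring H displaced by substituents)
  + COCH3 → C:2 H:3 O:1
  + Cl → Cl:1
  + Br → Br:1
Element totals:
  C: 6
  H: 5
  Br: 1
  Cl: 1
  N: 1
  O: 1
Molecular formula: C6H5BrClNO.
  M = 6(12.011) + 5(1.008) + 79.904 + 35.45 + 14.007 + 15.999
    = 72.066 + 5.040 + 79.904 + 35.450 + 14.007 + 15.999 = 222.466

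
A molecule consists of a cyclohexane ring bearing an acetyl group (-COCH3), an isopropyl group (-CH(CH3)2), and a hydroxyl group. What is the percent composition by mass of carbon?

Atom tally by fragment:
  cyclohexane ring core → C:6 H:12
  (− 3 ring H displaced by substituents)
  + COCH3 → C:2 H:3 O:1
  + CH(CH3)2 → C:3 H:7
  + OH → O:1 H:1
Element totals:
  C: 11
  H: 20
  O: 2
Molecular formula: C11H20O2.
Molar mass = 184.279 g/mol.
Mass from C: 11 × 12.011 = 132.121 g/mol.
%C = 132.121 / 184.279 × 100 = 71.70%.

71.70%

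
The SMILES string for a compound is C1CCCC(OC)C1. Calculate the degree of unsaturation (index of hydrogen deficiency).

Atom tally by fragment:
  cyclohexane ring core → C:6 H:12
  (− 1 ring H displaced by substituents)
  + OCH3 → C:1 H:3 O:1
Element totals:
  C: 7
  H: 14
  O: 1
Molecular formula: C7H14O.
DoU = (2C + 2 + N − H − X) / 2 = (2·7 + 2 + 0 − 14 − 0) / 2 = 1.

1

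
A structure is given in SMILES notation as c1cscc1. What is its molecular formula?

C4H4S

Atom tally by fragment:
  thiophene ring core → C:4 H:4 S:1
Element totals:
  C: 4
  H: 4
  S: 1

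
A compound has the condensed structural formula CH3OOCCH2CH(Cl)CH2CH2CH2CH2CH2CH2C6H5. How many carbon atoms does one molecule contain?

Element totals:
  C: 16
  H: 23
  Cl: 1
  O: 2

16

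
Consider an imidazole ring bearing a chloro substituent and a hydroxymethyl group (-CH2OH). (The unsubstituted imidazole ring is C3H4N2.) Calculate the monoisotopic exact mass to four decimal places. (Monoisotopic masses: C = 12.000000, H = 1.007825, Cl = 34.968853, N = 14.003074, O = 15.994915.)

Atom tally by fragment:
  imidazole ring core → C:3 H:4 N:2
  (− 2 ring H displaced by substituents)
  + Cl → Cl:1
  + CH2OH → C:1 H:3 O:1
Element totals:
  C: 4
  H: 5
  Cl: 1
  N: 2
  O: 1
Molecular formula: C4H5ClN2O.
  M = 4(12.0) + 5(1.007825) + 34.968853 + 2(14.003074) + 15.994915
    = 48.000000 + 5.039125 + 34.968853 + 28.006148 + 15.994915 = 132.009041

132.0090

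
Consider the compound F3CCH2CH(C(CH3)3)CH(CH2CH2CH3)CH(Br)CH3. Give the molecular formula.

Atom tally by fragment:
  F3CCH2 → C:2 H:2 F:3
  CH(C(CH3)3) → C:5 H:10
  CH(CH2CH2CH3) → C:4 H:8
  CH(Br) → C:1 H:1 Br:1
  CH3 → C:1 H:3
Element totals:
  C: 13
  H: 24
  Br: 1
  F: 3

C13H24BrF3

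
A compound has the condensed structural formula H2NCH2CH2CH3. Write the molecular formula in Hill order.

C3H9N

Atom tally by fragment:
  H2NCH2 → C:1 H:4 N:1
  CH2 → C:1 H:2
  CH3 → C:1 H:3
Element totals:
  C: 3
  H: 9
  N: 1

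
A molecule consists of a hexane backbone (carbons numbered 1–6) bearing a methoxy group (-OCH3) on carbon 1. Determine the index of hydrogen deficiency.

Atom tally by fragment:
  CH3OCH2 → C:2 H:5 O:1
  CH2 → C:1 H:2
  CH2 → C:1 H:2
  CH2 → C:1 H:2
  CH2 → C:1 H:2
  CH3 → C:1 H:3
Element totals:
  C: 7
  H: 16
  O: 1
Molecular formula: C7H16O.
DoU = (2C + 2 + N − H − X) / 2 = (2·7 + 2 + 0 − 16 − 0) / 2 = 0.

0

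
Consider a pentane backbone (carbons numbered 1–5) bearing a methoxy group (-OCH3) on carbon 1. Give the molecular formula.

Atom tally by fragment:
  CH3OCH2 → C:2 H:5 O:1
  CH2 → C:1 H:2
  CH2 → C:1 H:2
  CH2 → C:1 H:2
  CH3 → C:1 H:3
Element totals:
  C: 6
  H: 14
  O: 1

C6H14O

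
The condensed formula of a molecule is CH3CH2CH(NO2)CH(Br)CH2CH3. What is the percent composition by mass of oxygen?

Element totals:
  C: 6
  H: 12
  Br: 1
  N: 1
  O: 2
Molecular formula: C6H12BrNO2.
Molar mass = 210.071 g/mol.
Mass from O: 2 × 15.999 = 31.998 g/mol.
%O = 31.998 / 210.071 × 100 = 15.23%.

15.23%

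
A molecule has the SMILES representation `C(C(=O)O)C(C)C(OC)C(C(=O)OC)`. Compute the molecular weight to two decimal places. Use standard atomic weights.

204.22 g/mol

Atom tally by fragment:
  HOOCCH2 → C:2 H:3 O:2
  CH(CH3) → C:2 H:4
  CH(OCH3) → C:2 H:4 O:1
  CH2COOCH3 → C:3 H:5 O:2
Element totals:
  C: 9
  H: 16
  O: 5
Molecular formula: C9H16O5.
  M = 9(12.011) + 16(1.008) + 5(15.999)
    = 108.099 + 16.128 + 79.995 = 204.222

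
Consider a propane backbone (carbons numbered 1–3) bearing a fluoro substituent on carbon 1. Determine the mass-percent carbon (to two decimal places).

Atom tally by fragment:
  FCH2 → C:1 H:2 F:1
  CH2 → C:1 H:2
  CH3 → C:1 H:3
Element totals:
  C: 3
  H: 7
  F: 1
Molecular formula: C3H7F.
Molar mass = 62.087 g/mol.
Mass from C: 3 × 12.011 = 36.033 g/mol.
%C = 36.033 / 62.087 × 100 = 58.04%.

58.04%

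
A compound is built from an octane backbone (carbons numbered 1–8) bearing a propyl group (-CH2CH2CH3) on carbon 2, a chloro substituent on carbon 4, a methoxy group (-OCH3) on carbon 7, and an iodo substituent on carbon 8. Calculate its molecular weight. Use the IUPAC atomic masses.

Atom tally by fragment:
  CH3 → C:1 H:3
  CH(CH2CH2CH3) → C:4 H:8
  CH2 → C:1 H:2
  CH(Cl) → C:1 H:1 Cl:1
  CH2 → C:1 H:2
  CH2 → C:1 H:2
  CH(OCH3) → C:2 H:4 O:1
  CH2I → C:1 H:2 I:1
Element totals:
  C: 12
  H: 24
  Cl: 1
  I: 1
  O: 1
Molecular formula: C12H24ClIO.
  M = 12(12.011) + 24(1.008) + 35.45 + 126.904 + 15.999
    = 144.132 + 24.192 + 35.450 + 126.904 + 15.999 = 346.677

346.68 g/mol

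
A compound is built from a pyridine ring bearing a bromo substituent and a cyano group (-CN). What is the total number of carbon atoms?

Atom tally by fragment:
  pyridine ring core → C:5 H:5 N:1
  (− 2 ring H displaced by substituents)
  + Br → Br:1
  + CN → C:1 N:1
Element totals:
  C: 6
  H: 3
  Br: 1
  N: 2

6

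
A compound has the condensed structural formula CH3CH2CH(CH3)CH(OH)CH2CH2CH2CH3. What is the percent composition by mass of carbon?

74.93%

Atom tally by fragment:
  CH3 → C:1 H:3
  CH2 → C:1 H:2
  CH(CH3) → C:2 H:4
  CH(OH) → C:1 H:2 O:1
  CH2 → C:1 H:2
  CH2 → C:1 H:2
  CH2 → C:1 H:2
  CH3 → C:1 H:3
Element totals:
  C: 9
  H: 20
  O: 1
Molecular formula: C9H20O.
Molar mass = 144.258 g/mol.
Mass from C: 9 × 12.011 = 108.099 g/mol.
%C = 108.099 / 144.258 × 100 = 74.93%.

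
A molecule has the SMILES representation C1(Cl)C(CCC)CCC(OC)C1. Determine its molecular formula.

C10H19ClO

Atom tally by fragment:
  cyclohexane ring core → C:6 H:12
  (− 3 ring H displaced by substituents)
  + Cl → Cl:1
  + CH2CH2CH3 → C:3 H:7
  + OCH3 → C:1 H:3 O:1
Element totals:
  C: 10
  H: 19
  Cl: 1
  O: 1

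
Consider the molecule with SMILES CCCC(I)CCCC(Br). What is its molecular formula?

Atom tally by fragment:
  CH3 → C:1 H:3
  CH2 → C:1 H:2
  CH2 → C:1 H:2
  CH(I) → C:1 H:1 I:1
  CH2 → C:1 H:2
  CH2 → C:1 H:2
  CH2 → C:1 H:2
  CH2Br → C:1 H:2 Br:1
Element totals:
  C: 8
  H: 16
  Br: 1
  I: 1

C8H16BrI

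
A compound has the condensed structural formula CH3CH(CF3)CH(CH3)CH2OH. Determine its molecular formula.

Element totals:
  C: 6
  H: 11
  F: 3
  O: 1

C6H11F3O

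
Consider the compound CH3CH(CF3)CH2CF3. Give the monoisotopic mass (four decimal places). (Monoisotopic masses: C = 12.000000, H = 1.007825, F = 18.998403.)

180.0374

Element totals:
  C: 5
  H: 6
  F: 6
Molecular formula: C5H6F6.
  M = 5(12.0) + 6(1.007825) + 6(18.998403)
    = 60.000000 + 6.046950 + 113.990418 = 180.037368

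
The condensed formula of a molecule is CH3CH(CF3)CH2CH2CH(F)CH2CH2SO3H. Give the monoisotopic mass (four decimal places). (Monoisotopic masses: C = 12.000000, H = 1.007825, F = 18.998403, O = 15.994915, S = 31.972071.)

Atom tally by fragment:
  CH3 → C:1 H:3
  CH(CF3) → C:2 H:1 F:3
  CH2 → C:1 H:2
  CH2 → C:1 H:2
  CH(F) → C:1 H:1 F:1
  CH2 → C:1 H:2
  CH2SO3H → C:1 H:3 S:1 O:3
Element totals:
  C: 8
  H: 14
  F: 4
  O: 3
  S: 1
Molecular formula: C8H14F4O3S.
  M = 8(12.0) + 14(1.007825) + 4(18.998403) + 3(15.994915) + 31.972071
    = 96.000000 + 14.109550 + 75.993612 + 47.984745 + 31.972071 = 266.059978

266.0600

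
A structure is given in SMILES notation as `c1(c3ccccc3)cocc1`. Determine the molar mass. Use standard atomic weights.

Atom tally by fragment:
  furan ring core → C:4 H:4 O:1
  (− 1 ring H displaced by substituents)
  + C6H5 → C:6 H:5
Element totals:
  C: 10
  H: 8
  O: 1
Molecular formula: C10H8O.
  M = 10(12.011) + 8(1.008) + 15.999
    = 120.110 + 8.064 + 15.999 = 144.173

144.17 g/mol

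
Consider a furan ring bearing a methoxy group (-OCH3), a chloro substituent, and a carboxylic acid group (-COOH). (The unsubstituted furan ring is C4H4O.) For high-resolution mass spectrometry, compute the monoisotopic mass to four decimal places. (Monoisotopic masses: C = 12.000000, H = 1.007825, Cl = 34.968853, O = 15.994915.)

175.9876

Atom tally by fragment:
  furan ring core → C:4 H:4 O:1
  (− 3 ring H displaced by substituents)
  + OCH3 → C:1 H:3 O:1
  + Cl → Cl:1
  + COOH → C:1 H:1 O:2
Element totals:
  C: 6
  H: 5
  Cl: 1
  O: 4
Molecular formula: C6H5ClO4.
  M = 6(12.0) + 5(1.007825) + 34.968853 + 4(15.994915)
    = 72.000000 + 5.039125 + 34.968853 + 63.979660 = 175.987638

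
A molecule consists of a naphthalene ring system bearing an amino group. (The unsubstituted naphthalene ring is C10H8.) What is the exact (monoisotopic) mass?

143.0735

Atom tally by fragment:
  naphthalene ring system core → C:10 H:8
  (− 1 ring H displaced by substituents)
  + NH2 → N:1 H:2
Element totals:
  C: 10
  H: 9
  N: 1
Molecular formula: C10H9N.
  M = 10(12.0) + 9(1.007825) + 14.003074
    = 120.000000 + 9.070425 + 14.003074 = 143.073499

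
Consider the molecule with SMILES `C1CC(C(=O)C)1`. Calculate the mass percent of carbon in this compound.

71.39%

Atom tally by fragment:
  cyclopropane ring core → C:3 H:6
  (− 1 ring H displaced by substituents)
  + COCH3 → C:2 H:3 O:1
Element totals:
  C: 5
  H: 8
  O: 1
Molecular formula: C5H8O.
Molar mass = 84.118 g/mol.
Mass from C: 5 × 12.011 = 60.055 g/mol.
%C = 60.055 / 84.118 × 100 = 71.39%.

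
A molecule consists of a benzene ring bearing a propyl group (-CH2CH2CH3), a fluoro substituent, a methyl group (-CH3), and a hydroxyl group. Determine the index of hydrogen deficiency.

4

Atom tally by fragment:
  benzene ring core → C:6 H:6
  (− 4 ring H displaced by substituents)
  + CH2CH2CH3 → C:3 H:7
  + F → F:1
  + CH3 → C:1 H:3
  + OH → O:1 H:1
Element totals:
  C: 10
  H: 13
  F: 1
  O: 1
Molecular formula: C10H13FO.
DoU = (2C + 2 + N − H − X) / 2 = (2·10 + 2 + 0 − 13 − 1) / 2 = 4.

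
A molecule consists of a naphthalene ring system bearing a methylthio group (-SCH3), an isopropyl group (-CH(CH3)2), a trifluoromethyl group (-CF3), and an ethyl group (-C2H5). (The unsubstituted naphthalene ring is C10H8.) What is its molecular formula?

Atom tally by fragment:
  naphthalene ring system core → C:10 H:8
  (− 4 ring H displaced by substituents)
  + SCH3 → C:1 H:3 S:1
  + CH(CH3)2 → C:3 H:7
  + CF3 → C:1 F:3
  + C2H5 → C:2 H:5
Element totals:
  C: 17
  H: 19
  F: 3
  S: 1

C17H19F3S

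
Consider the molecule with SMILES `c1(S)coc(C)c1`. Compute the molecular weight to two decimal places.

114.16 g/mol

Atom tally by fragment:
  furan ring core → C:4 H:4 O:1
  (− 2 ring H displaced by substituents)
  + SH → S:1 H:1
  + CH3 → C:1 H:3
Element totals:
  C: 5
  H: 6
  O: 1
  S: 1
Molecular formula: C5H6OS.
  M = 5(12.011) + 6(1.008) + 15.999 + 32.06
    = 60.055 + 6.048 + 15.999 + 32.060 = 114.162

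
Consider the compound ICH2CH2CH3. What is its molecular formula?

Atom tally by fragment:
  ICH2 → C:1 H:2 I:1
  CH2 → C:1 H:2
  CH3 → C:1 H:3
Element totals:
  C: 3
  H: 7
  I: 1

C3H7I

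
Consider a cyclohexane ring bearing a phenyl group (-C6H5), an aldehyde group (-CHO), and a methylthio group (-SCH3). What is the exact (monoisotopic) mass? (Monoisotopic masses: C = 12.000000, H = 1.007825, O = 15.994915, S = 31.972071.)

234.1078

Atom tally by fragment:
  cyclohexane ring core → C:6 H:12
  (− 3 ring H displaced by substituents)
  + C6H5 → C:6 H:5
  + CHO → C:1 H:1 O:1
  + SCH3 → C:1 H:3 S:1
Element totals:
  C: 14
  H: 18
  O: 1
  S: 1
Molecular formula: C14H18OS.
  M = 14(12.0) + 18(1.007825) + 15.994915 + 31.972071
    = 168.000000 + 18.140850 + 15.994915 + 31.972071 = 234.107836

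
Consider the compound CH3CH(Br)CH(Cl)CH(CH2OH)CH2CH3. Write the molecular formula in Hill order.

Atom tally by fragment:
  CH3 → C:1 H:3
  CH(Br) → C:1 H:1 Br:1
  CH(Cl) → C:1 H:1 Cl:1
  CH(CH2OH) → C:2 H:4 O:1
  CH2 → C:1 H:2
  CH3 → C:1 H:3
Element totals:
  C: 7
  H: 14
  Br: 1
  Cl: 1
  O: 1

C7H14BrClO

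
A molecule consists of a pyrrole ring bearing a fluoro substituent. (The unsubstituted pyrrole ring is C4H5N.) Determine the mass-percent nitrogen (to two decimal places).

16.46%

Atom tally by fragment:
  pyrrole ring core → C:4 H:5 N:1
  (− 1 ring H displaced by substituents)
  + F → F:1
Element totals:
  C: 4
  H: 4
  F: 1
  N: 1
Molecular formula: C4H4FN.
Molar mass = 85.081 g/mol.
Mass from N: 1 × 14.007 = 14.007 g/mol.
%N = 14.007 / 85.081 × 100 = 16.46%.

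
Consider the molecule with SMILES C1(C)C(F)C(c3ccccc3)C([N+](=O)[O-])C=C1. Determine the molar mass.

Atom tally by fragment:
  cyclohexene ring core → C:6 H:10
  (− 4 ring H displaced by substituents)
  + CH3 → C:1 H:3
  + F → F:1
  + C6H5 → C:6 H:5
  + NO2 → N:1 O:2
Element totals:
  C: 13
  H: 14
  F: 1
  N: 1
  O: 2
Molecular formula: C13H14FNO2.
  M = 13(12.011) + 14(1.008) + 18.998 + 14.007 + 2(15.999)
    = 156.143 + 14.112 + 18.998 + 14.007 + 31.998 = 235.258

235.26 g/mol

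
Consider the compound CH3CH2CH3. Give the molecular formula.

C3H8

Element totals:
  C: 3
  H: 8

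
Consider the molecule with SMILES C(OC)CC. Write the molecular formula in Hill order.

C4H10O

Atom tally by fragment:
  CH3OCH2 → C:2 H:5 O:1
  CH2 → C:1 H:2
  CH3 → C:1 H:3
Element totals:
  C: 4
  H: 10
  O: 1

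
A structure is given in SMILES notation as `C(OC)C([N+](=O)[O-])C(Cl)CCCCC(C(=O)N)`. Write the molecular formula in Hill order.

C10H19ClN2O4

Atom tally by fragment:
  CH3OCH2 → C:2 H:5 O:1
  CH(NO2) → C:1 H:1 N:1 O:2
  CH(Cl) → C:1 H:1 Cl:1
  CH2 → C:1 H:2
  CH2 → C:1 H:2
  CH2 → C:1 H:2
  CH2 → C:1 H:2
  CH2CONH2 → C:2 H:4 O:1 N:1
Element totals:
  C: 10
  H: 19
  Cl: 1
  N: 2
  O: 4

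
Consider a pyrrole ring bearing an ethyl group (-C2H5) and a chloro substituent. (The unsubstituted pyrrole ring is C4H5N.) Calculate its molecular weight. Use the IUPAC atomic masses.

Atom tally by fragment:
  pyrrole ring core → C:4 H:5 N:1
  (− 2 ring H displaced by substituents)
  + C2H5 → C:2 H:5
  + Cl → Cl:1
Element totals:
  C: 6
  H: 8
  Cl: 1
  N: 1
Molecular formula: C6H8ClN.
  M = 6(12.011) + 8(1.008) + 35.45 + 14.007
    = 72.066 + 8.064 + 35.450 + 14.007 = 129.587

129.59 g/mol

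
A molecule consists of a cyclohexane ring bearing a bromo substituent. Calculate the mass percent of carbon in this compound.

Atom tally by fragment:
  cyclohexane ring core → C:6 H:12
  (− 1 ring H displaced by substituents)
  + Br → Br:1
Element totals:
  C: 6
  H: 11
  Br: 1
Molecular formula: C6H11Br.
Molar mass = 163.058 g/mol.
Mass from C: 6 × 12.011 = 72.066 g/mol.
%C = 72.066 / 163.058 × 100 = 44.20%.

44.20%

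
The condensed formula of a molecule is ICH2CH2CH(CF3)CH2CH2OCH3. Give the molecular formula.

C7H12F3IO

Element totals:
  C: 7
  H: 12
  F: 3
  I: 1
  O: 1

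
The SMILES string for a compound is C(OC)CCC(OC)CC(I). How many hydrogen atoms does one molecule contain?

Atom tally by fragment:
  CH3OCH2 → C:2 H:5 O:1
  CH2 → C:1 H:2
  CH2 → C:1 H:2
  CH(OCH3) → C:2 H:4 O:1
  CH2 → C:1 H:2
  CH2I → C:1 H:2 I:1
Element totals:
  C: 8
  H: 17
  I: 1
  O: 2

17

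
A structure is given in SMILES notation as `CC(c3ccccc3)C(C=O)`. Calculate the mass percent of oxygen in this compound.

10.80%

Atom tally by fragment:
  CH3 → C:1 H:3
  CH(C6H5) → C:7 H:6
  CH2CHO → C:2 H:3 O:1
Element totals:
  C: 10
  H: 12
  O: 1
Molecular formula: C10H12O.
Molar mass = 148.205 g/mol.
Mass from O: 1 × 15.999 = 15.999 g/mol.
%O = 15.999 / 148.205 × 100 = 10.80%.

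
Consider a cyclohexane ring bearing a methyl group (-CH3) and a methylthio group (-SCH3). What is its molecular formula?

Atom tally by fragment:
  cyclohexane ring core → C:6 H:12
  (− 2 ring H displaced by substituents)
  + CH3 → C:1 H:3
  + SCH3 → C:1 H:3 S:1
Element totals:
  C: 8
  H: 16
  S: 1

C8H16S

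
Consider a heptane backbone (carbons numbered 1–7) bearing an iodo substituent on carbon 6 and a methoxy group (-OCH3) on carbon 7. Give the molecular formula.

Atom tally by fragment:
  CH3 → C:1 H:3
  CH2 → C:1 H:2
  CH2 → C:1 H:2
  CH2 → C:1 H:2
  CH2 → C:1 H:2
  CH(I) → C:1 H:1 I:1
  CH2OCH3 → C:2 H:5 O:1
Element totals:
  C: 8
  H: 17
  I: 1
  O: 1

C8H17IO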